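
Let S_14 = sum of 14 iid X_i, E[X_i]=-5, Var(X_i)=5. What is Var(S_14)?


By independence, Var(S_n) = n*Var(X_1) = 14*5 = 70

70


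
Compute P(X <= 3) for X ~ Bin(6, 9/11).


P(X<=3) = P(X=0) + P(X=1) + P(X=2) + P(X=3)
= 64/1771561 + 1728/1771561 + 19440/1771561 + 116640/1771561
= 137872/1771561

137872/1771561


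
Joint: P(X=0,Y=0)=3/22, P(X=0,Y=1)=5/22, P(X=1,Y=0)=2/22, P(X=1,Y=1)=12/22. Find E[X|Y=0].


P(Y=0) = 5/22
E[X|Y=0] = (0*3 + 1*2)/5 = 2/5

2/5


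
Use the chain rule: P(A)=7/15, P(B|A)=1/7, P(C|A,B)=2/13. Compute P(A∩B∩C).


P(A∩B∩C) = P(A) * P(B|A) * P(C|A∩B)
= 7/15 * 1/7 * 2/13
= 1/15 * 2/13 = 2/195

2/195


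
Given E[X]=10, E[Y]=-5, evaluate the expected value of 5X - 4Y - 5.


E[5X - 4Y - 5] = 5*E[X] - 4*E[Y] - 5
= (5)*(10) + (-4)*(-5) + (-5)
= 50 + 20 - 5 = 65

65


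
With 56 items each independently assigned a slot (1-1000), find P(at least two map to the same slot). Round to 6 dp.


P(all different) = prod((1000-i)/1000 for i=0..55) = 0.208189
P(at least one match) = 1 - 0.208189 = 0.791811

0.791811


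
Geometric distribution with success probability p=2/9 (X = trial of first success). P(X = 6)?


P(X=6) = (1-p)^5 * p = (7/9)^5 * 2/9
= 16807/59049 * 2/9 = 33614/531441

33614/531441


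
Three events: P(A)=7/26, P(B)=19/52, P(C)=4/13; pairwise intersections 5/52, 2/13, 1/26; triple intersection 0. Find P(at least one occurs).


P(A∪B∪C) = P(A)+P(B)+P(C) - P(AB)-P(AC)-P(BC) + P(ABC)
= 7/26+19/52+4/13 - 5/52-2/13-1/26 + 0
= 17/26

17/26


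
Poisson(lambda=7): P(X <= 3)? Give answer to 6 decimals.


P(X<=3) = e^(-7)*7^0/0! + e^(-7)*7^1/1! + e^(-7)*7^2/2! + e^(-7)*7^3/3!
≈ 0.0009118820 + 0.0063831738 + 0.0223411082 + 0.0521292524
= 0.0817654164
≈ 0.081765

0.081765


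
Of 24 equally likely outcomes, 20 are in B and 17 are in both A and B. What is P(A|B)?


P(A|B) = P(A∩B)/P(B) = (17/24)/(20/24) = 17/20

17/20


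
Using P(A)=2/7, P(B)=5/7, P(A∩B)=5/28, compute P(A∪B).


P(A∪B) = P(A) + P(B) - P(A∩B)
= 2/7 + 5/7 - 5/28 = 23/28

23/28


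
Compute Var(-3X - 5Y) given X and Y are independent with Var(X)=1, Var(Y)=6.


Independence => Cov(X,Y)=0
Var(-3X - 5Y) = (-3)^2*Var(X) + (-5)^2*Var(Y)
= 9*1 + 25*6 = 159

159


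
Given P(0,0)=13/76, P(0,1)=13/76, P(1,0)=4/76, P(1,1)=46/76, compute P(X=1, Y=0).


Read from table: P(X=1, Y=0) = 4/76 = 1/19

1/19


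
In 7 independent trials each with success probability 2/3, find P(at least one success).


P(at least one) = 1 - P(none)
P(none) = (1 - 2/3)^7 = (1/3)^7 = 1/2187
P(at least one) = 1 - 1/2187 = 2186/2187

2186/2187


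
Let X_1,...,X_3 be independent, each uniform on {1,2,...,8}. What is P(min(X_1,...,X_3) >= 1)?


P(min >= 1) = P(all X_i >= 1) = (P(X_1 >= 1))^3
= (8/8)^3 = 1^3 = 1

1


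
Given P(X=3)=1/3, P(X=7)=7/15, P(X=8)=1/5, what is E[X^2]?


E[X^2] = sum(g(x)*P(x))
= 9*1/3 + 49*7/15 + 64*1/5
= 116/3

116/3


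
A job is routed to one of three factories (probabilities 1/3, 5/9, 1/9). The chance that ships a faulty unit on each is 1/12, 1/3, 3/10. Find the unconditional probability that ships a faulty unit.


P(A) = P(A|B1)P(B1) + P(A|B2)P(B2) + P(A|B3)P(B3)
= 1/12*1/3 + 1/3*5/9 + 3/10*1/9
= 1/36 + 5/27 + 1/30 = 133/540

133/540


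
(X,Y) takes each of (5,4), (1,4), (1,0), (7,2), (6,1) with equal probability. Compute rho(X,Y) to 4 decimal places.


Cov(X,Y) = 0.0000, Var(X) = 6.4000, Var(Y) = 2.5600
rho = Cov/(sqrt(VarX)*sqrt(VarY)) = 0.0000

0.0000


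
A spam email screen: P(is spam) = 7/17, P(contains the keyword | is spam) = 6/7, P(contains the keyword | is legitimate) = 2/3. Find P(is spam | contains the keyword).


P(A) = P(A|B)P(B) + P(A|B')P(B') = 6/7*7/17 + 2/3*10/17 = 38/51
P(B|A) = P(A|B)P(B)/P(A) = (6/17)/(38/51) = 9/19

9/19


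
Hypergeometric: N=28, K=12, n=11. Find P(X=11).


P(X=11) = C(12,11)*C(16,0) / C(28,11)
= 12*1 / 21474180
= 12/21474180 = 1/1789515

1/1789515


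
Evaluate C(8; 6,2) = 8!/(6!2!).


8! = 40320
Denominator: 6!=720 * 2!=2
Coefficient = 40320 / 1440 = 28

28


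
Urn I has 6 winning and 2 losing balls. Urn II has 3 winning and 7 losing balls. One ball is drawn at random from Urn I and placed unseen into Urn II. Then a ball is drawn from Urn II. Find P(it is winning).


P(transfer winning) = 6/8 = 3/4; P(transfer losing) = 1/4
If winning transferred: Urn II has 4 winning of 11, so P(winning|winning moved) = 4/11
If losing transferred: Urn II has 3 winning of 11, so P(winning|losing moved) = 3/11
By total probability: P(winning) = 3/4*4/11 + 1/4*3/11 = 15/44

15/44


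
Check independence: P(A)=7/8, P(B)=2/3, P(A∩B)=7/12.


P(A)*P(B) = 7/8*2/3 = 7/12
P(A∩B) = 7/12, which equals P(A)P(B), so independent

Yes, A and B are independent


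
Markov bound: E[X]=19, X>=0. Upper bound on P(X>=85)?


Markov: P(X >= a) <= E[X]/a
P(X >= 85) <= 19/85

19/85


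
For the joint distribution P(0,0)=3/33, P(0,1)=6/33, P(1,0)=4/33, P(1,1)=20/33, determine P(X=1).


P(X=1) = P(1,0)+P(1,1) = 4/33 + 20/33 = 24/33 = 8/11

8/11


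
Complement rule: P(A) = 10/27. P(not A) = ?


P(A') = 1 - P(A) = 1 - 10/27 = 17/27

17/27


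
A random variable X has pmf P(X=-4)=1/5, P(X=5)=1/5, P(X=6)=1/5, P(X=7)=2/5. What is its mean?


E[X] = sum(x * P(x))
= -4*1/5 + 5*1/5 + 6*1/5 + 7*2/5
= 21/5

21/5


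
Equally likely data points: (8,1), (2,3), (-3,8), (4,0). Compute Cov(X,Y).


E[X]=11/4, E[Y]=3, E[XY]=-5/2
Cov(X,Y) = E[XY] - E[X]E[Y] = -5/2 - 11/4*3 = -43/4

-43/4


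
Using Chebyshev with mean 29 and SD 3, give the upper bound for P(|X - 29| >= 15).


k = 15/3 = 5
Chebyshev: P(|X-mu| >= k*sigma) <= 1/k^2 = 1/5^2 = 1/25

1/25


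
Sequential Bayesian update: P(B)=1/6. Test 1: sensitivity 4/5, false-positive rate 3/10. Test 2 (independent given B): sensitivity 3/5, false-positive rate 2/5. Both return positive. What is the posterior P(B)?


After test 1: P(+) = 4/5*1/6 + 3/10*5/6 = 23/60
P(B|+) = (2/15)/(23/60) = 8/23
After test 2 (use post1 as new prior): P(+) = 3/5*8/23 + 2/5*15/23 = 54/115
P(B|+,+) = (24/115)/(54/115) = 4/9

4/9


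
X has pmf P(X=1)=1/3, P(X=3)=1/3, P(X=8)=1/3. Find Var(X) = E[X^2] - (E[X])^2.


E[X] = 4, E[X^2] = 74/3
Var(X) = E[X^2] - (E[X])^2 = 74/3 - (4)^2 = 26/3

26/3


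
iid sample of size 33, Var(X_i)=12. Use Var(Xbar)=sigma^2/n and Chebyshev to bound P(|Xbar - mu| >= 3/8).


Var(Xbar) = Var(X)/n = 12/33
Chebyshev: P(|Xbar-mu| >= 3/8) <= Var(Xbar)/(3/8)^2 = (4/11)/(9/64) = 256/99
Bound exceeds 1, so trivial bound: 1

1


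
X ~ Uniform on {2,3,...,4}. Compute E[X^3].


E[X^3] = (1/3) * sum(x^3 for x=2..4)
= 99/3 = 33

33


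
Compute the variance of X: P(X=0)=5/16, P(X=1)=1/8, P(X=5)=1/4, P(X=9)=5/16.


E[X] = 67/16, E[X^2] = 507/16
Var(X) = E[X^2] - (E[X])^2 = 507/16 - (67/16)^2 = 3623/256

3623/256


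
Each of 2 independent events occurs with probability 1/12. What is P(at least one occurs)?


P(at least one) = 1 - P(none)
P(none) = (1 - 1/12)^2 = (11/12)^2 = 121/144
P(at least one) = 1 - 121/144 = 23/144

23/144


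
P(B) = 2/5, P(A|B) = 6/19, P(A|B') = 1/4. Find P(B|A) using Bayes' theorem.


P(A) = P(A|B)P(B) + P(A|B')P(B') = 6/19*2/5 + 1/4*3/5 = 21/76
P(B|A) = P(A|B)P(B)/P(A) = (12/95)/(21/76) = 16/35

16/35


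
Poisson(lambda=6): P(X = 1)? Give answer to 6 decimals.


P(X=1) = e^(-6) * 6^1 / 1!
≈ 0.002478752177 * 6 / 1
≈ 0.014873

0.014873


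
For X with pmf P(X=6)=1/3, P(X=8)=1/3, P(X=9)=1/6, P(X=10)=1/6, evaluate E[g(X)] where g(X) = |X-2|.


E[|X-2|] = sum(g(x)*P(x))
= 4*1/3 + 6*1/3 + 7*1/6 + 8*1/6
= 35/6

35/6


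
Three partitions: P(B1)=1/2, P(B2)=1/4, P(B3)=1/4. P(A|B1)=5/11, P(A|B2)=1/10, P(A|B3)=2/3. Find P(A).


P(A) = P(A|B1)P(B1) + P(A|B2)P(B2) + P(A|B3)P(B3)
= 5/11*1/2 + 1/10*1/4 + 2/3*1/4
= 5/22 + 1/40 + 1/6 = 553/1320

553/1320


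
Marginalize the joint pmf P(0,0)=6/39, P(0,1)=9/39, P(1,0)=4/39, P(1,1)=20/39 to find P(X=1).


P(X=1) = P(1,0)+P(1,1) = 4/39 + 20/39 = 24/39 = 8/13

8/13


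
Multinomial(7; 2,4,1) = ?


7! = 5040
Denominator: 2!=2 * 4!=24 * 1!=1
Coefficient = 5040 / 48 = 105

105


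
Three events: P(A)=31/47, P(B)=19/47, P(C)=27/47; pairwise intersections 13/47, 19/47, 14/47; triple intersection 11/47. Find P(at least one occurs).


P(A∪B∪C) = P(A)+P(B)+P(C) - P(AB)-P(AC)-P(BC) + P(ABC)
= 31/47+19/47+27/47 - 13/47-19/47-14/47 + 11/47
= 42/47

42/47


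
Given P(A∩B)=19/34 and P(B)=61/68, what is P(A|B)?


P(A|B) = P(A∩B)/P(B) = (76/136)/(122/136) = 76/122 = 38/61

38/61


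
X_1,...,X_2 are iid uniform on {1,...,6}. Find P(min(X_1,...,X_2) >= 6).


P(min >= 6) = P(all X_i >= 6) = (P(X_1 >= 6))^2
= (1/6)^2 = 1/36

1/36


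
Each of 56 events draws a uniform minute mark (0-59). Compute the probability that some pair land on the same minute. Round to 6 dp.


P(all different) = prod((60-i)/60 for i=0..55) = 0.000000
P(at least one match) = 1 - 0.000000 = 1.000000

1.000000


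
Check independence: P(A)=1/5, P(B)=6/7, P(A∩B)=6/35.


P(A)*P(B) = 1/5*6/7 = 6/35
P(A∩B) = 6/35, which equals P(A)P(B), so independent

Yes, A and B are independent


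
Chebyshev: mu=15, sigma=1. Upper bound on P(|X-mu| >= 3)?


k = 3/1 = 3
Chebyshev: P(|X-mu| >= k*sigma) <= 1/k^2 = 1/3^2 = 1/9

1/9


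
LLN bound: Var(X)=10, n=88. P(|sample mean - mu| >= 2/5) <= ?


Var(Xbar) = Var(X)/n = 10/88
Chebyshev: P(|Xbar-mu| >= 2/5) <= Var(Xbar)/(2/5)^2 = (5/44)/(4/25) = 125/176

125/176


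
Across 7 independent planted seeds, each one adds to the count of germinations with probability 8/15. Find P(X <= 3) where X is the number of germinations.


P(X<=3) = P(X=0) + P(X=1) + P(X=2) + P(X=3)
= 823543/170859375 + 6588344/170859375 + 7529536/56953125 + 8605184/34171875
= 14605283/34171875

14605283/34171875


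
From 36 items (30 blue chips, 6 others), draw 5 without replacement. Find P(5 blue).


P(X=5) = C(30,5)*C(6,0) / C(36,5)
= 142506*1 / 376992
= 142506/376992 = 1131/2992

1131/2992


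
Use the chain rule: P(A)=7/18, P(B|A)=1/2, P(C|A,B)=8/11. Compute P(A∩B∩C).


P(A∩B∩C) = P(A) * P(B|A) * P(C|A∩B)
= 7/18 * 1/2 * 8/11
= 7/36 * 8/11 = 14/99

14/99


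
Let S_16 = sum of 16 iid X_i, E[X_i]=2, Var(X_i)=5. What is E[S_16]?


E[S_n] = n*E[X_1] = 16*2 = 32

32


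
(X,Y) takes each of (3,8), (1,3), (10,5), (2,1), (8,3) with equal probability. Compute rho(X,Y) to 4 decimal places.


Cov(X,Y) = 1.4000, Var(X) = 12.5600, Var(Y) = 5.6000
rho = Cov/(sqrt(VarX)*sqrt(VarY)) = 0.1669

0.1669


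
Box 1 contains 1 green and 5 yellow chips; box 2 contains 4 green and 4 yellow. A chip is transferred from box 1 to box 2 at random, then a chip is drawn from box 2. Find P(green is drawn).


P(transfer green) = 1/6; P(transfer yellow) = 5/6
If green transferred: Urn II has 5 green of 9, so P(green|green moved) = 5/9
If yellow transferred: Urn II has 4 green of 9, so P(green|yellow moved) = 4/9
By total probability: P(green) = 1/6*5/9 + 5/6*4/9 = 25/54

25/54


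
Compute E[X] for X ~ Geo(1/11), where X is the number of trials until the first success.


For geometric (trials until first success), E[X] = 1/p = 1/(1/11) = 11

11


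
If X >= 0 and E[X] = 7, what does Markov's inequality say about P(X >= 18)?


Markov: P(X >= a) <= E[X]/a
P(X >= 18) <= 7/18

7/18


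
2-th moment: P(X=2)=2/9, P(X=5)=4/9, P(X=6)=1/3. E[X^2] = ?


E[X^2] = sum(x^2 * P(x))
= 4*2/9 + 25*4/9 + 36*1/3
= 24

24


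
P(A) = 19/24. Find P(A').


P(A') = 1 - P(A) = 1 - 19/24 = 5/24

5/24


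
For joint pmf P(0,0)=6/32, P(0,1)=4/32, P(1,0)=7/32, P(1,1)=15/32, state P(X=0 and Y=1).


Read from table: P(X=0, Y=1) = 4/32 = 1/8

1/8


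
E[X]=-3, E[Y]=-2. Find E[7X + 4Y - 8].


E[7X + 4Y - 8] = 7*E[X] + 4*E[Y] - 8
= (7)*(-3) + (4)*(-2) + (-8)
= -21 - 8 - 8 = -37

-37


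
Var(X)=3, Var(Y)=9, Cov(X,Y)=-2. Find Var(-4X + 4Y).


Var(-4X + 4Y) = (-4)^2*Var(X) + 4^2*Var(Y) + 2*(-4)*4*Cov(X,Y)
= 16*3 + 16*9 - 32*(-2)
= 48 + 144 + 64 = 256

256


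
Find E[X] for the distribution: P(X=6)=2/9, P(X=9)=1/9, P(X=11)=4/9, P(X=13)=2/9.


E[X] = sum(x * P(x))
= 6*2/9 + 9*1/9 + 11*4/9 + 13*2/9
= 91/9

91/9


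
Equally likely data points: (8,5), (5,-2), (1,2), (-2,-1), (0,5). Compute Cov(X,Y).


E[X]=12/5, E[Y]=9/5, E[XY]=34/5
Cov(X,Y) = E[XY] - E[X]E[Y] = 34/5 - 12/5*9/5 = 62/25

62/25


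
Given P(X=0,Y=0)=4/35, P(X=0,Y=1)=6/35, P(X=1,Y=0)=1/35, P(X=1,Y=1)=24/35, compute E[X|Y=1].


P(Y=1) = 30/35
E[X|Y=1] = (0*6 + 1*24)/30 = 24/30 = 4/5

4/5


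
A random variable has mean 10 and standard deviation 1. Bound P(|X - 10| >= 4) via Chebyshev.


k = 4/1 = 4
Chebyshev: P(|X-mu| >= k*sigma) <= 1/k^2 = 1/4^2 = 1/16

1/16


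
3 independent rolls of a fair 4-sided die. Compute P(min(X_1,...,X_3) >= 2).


P(min >= 2) = P(all X_i >= 2) = (P(X_1 >= 2))^3
= (3/4)^3 = 27/64

27/64


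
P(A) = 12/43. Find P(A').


P(A') = 1 - P(A) = 1 - 12/43 = 31/43

31/43


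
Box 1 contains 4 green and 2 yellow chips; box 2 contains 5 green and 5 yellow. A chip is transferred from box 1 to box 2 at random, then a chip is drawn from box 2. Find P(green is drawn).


P(transfer green) = 4/6 = 2/3; P(transfer yellow) = 1/3
If green transferred: Urn II has 6 green of 11, so P(green|green moved) = 6/11
If yellow transferred: Urn II has 5 green of 11, so P(green|yellow moved) = 5/11
By total probability: P(green) = 2/3*6/11 + 1/3*5/11 = 17/33

17/33


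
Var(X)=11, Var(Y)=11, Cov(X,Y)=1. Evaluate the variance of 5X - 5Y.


Var(5X - 5Y) = 5^2*Var(X) + (-5)^2*Var(Y) + 2*5*(-5)*Cov(X,Y)
= 25*11 + 25*11 - 50*1
= 275 + 275 - 50 = 500

500


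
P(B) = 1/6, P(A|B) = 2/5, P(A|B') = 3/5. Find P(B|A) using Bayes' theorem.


P(A) = P(A|B)P(B) + P(A|B')P(B') = 2/5*1/6 + 3/5*5/6 = 17/30
P(B|A) = P(A|B)P(B)/P(A) = (1/15)/(17/30) = 2/17

2/17


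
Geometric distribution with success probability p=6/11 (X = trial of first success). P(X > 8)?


P(X > 8) = P(first 8 trials all fail) = (1-p)^8 = (5/11)^8 = 390625/214358881

390625/214358881


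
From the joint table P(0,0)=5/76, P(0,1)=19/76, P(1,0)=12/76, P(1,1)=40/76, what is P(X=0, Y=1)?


Read from table: P(X=0, Y=1) = 19/76 = 1/4

1/4


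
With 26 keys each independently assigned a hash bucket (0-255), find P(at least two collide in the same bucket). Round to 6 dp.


P(all different) = prod((256-i)/256 for i=0..25) = 0.268765
P(at least one match) = 1 - 0.268765 = 0.731235

0.731235


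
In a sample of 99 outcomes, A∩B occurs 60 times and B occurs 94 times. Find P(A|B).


P(A|B) = P(A∩B)/P(B) = (60/99)/(94/99) = 60/94 = 30/47

30/47


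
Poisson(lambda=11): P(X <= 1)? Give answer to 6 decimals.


P(X<=1) = e^(-11)*11^0/0! + e^(-11)*11^1/1!
≈ 0.0000167017 + 0.0001837187
= 0.0002004204
≈ 0.000200

0.000200


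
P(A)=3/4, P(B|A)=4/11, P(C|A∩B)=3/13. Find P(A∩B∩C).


P(A∩B∩C) = P(A) * P(B|A) * P(C|A∩B)
= 3/4 * 4/11 * 3/13
= 3/11 * 3/13 = 9/143

9/143


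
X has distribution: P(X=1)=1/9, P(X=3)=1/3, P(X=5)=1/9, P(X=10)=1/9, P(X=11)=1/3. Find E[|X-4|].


E[|X-4|] = sum(g(x)*P(x))
= 3*1/9 + 1*1/3 + 1*1/9 + 6*1/9 + 7*1/3
= 34/9

34/9


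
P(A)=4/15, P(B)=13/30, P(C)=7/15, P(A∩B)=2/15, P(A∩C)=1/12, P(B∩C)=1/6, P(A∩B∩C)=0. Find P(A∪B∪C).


P(A∪B∪C) = P(A)+P(B)+P(C) - P(AB)-P(AC)-P(BC) + P(ABC)
= 4/15+13/30+7/15 - 2/15-1/12-1/6 + 0
= 47/60

47/60


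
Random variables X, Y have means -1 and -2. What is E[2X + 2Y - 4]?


E[2X + 2Y - 4] = 2*E[X] + 2*E[Y] - 4
= (2)*(-1) + (2)*(-2) + (-4)
= -2 - 4 - 4 = -10

-10


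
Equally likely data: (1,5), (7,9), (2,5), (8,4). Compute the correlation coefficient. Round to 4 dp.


Cov(X,Y) = 1.6250, Var(X) = 9.2500, Var(Y) = 3.6875
rho = Cov/(sqrt(VarX)*sqrt(VarY)) = 0.2782

0.2782


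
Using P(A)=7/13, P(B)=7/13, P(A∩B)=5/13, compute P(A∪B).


P(A∪B) = P(A) + P(B) - P(A∩B)
= 7/13 + 7/13 - 5/13 = 9/13

9/13


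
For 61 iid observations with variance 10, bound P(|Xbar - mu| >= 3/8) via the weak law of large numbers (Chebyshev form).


Var(Xbar) = Var(X)/n = 10/61
Chebyshev: P(|Xbar-mu| >= 3/8) <= Var(Xbar)/(3/8)^2 = (10/61)/(9/64) = 640/549
Bound exceeds 1, so trivial bound: 1

1


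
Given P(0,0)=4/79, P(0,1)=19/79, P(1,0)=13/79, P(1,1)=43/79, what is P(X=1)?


P(X=1) = P(1,0)+P(1,1) = 13/79 + 43/79 = 56/79

56/79


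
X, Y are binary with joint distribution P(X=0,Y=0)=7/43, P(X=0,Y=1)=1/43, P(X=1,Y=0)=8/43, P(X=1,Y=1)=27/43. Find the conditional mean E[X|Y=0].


P(Y=0) = 15/43
E[X|Y=0] = (0*7 + 1*8)/15 = 8/15

8/15


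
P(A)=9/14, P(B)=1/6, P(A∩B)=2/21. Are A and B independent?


P(A)*P(B) = 9/14*1/6 = 3/28
P(A∩B) = 2/21 != 3/28, so not independent

No, A and B are not independent


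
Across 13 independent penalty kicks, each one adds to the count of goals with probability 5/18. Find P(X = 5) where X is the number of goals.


P(X=5) = C(13,5) * p^5 * (1-p)^8
= 1287 * 3125/1889568 * 815730721/11019960576
= 364529665946875/2313662762852352

364529665946875/2313662762852352


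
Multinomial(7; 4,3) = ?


7! = 5040
Denominator: 4!=24 * 3!=6
Coefficient = 5040 / 144 = 35

35


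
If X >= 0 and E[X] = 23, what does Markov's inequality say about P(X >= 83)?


Markov: P(X >= a) <= E[X]/a
P(X >= 83) <= 23/83

23/83


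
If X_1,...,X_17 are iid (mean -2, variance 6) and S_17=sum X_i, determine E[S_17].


E[S_n] = n*E[X_1] = 17*-2 = -34

-34


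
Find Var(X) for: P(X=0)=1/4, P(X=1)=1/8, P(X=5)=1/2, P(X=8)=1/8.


E[X] = 29/8, E[X^2] = 165/8
Var(X) = E[X^2] - (E[X])^2 = 165/8 - (29/8)^2 = 479/64

479/64


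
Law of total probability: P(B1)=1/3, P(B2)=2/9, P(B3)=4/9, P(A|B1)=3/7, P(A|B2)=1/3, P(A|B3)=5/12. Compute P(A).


P(A) = P(A|B1)P(B1) + P(A|B2)P(B2) + P(A|B3)P(B3)
= 3/7*1/3 + 1/3*2/9 + 5/12*4/9
= 1/7 + 2/27 + 5/27 = 76/189

76/189


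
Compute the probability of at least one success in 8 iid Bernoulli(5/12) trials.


P(at least one) = 1 - P(none)
P(none) = (1 - 5/12)^8 = (7/12)^8 = 5764801/429981696
P(at least one) = 1 - 5764801/429981696 = 424216895/429981696

424216895/429981696


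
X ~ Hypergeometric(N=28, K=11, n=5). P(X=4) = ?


P(X=4) = C(11,4)*C(17,1) / C(28,5)
= 330*17 / 98280
= 5610/98280 = 187/3276

187/3276


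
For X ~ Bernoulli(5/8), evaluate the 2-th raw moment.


For Bernoulli: X in {0,1}
E[X^2] = 0^2*(1-5/8) + 1^2*5/8 = 5/8

5/8


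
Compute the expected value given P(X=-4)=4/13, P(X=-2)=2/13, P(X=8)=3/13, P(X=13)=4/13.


E[X] = sum(x * P(x))
= -4*4/13 - 2*2/13 + 8*3/13 + 13*4/13
= 56/13

56/13


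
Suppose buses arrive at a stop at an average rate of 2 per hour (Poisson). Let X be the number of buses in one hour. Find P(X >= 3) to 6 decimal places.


P(X>=3) = 1 - P(X<=2) = 1 - (e^(-2)*2^0/0! + e^(-2)*2^1/1! + e^(-2)*2^2/2!)
≈ 1 - (0.1353352832 + 0.2706705665 + 0.2706705665)
= 1 - 0.6766764162 = 0.3233235838
≈ 0.323324

0.323324


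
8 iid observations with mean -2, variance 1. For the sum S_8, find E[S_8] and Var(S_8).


E[S_n] = n*mu = 8*-2 = -16
Var(S_n) = n*sigma^2 = 8*1 = 8

E[S_8]=-16, Var(S_8)=8


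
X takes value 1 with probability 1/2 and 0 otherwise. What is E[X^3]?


For Bernoulli: X in {0,1}
E[X^3] = 0^3*(1-1/2) + 1^3*1/2 = 1/2

1/2


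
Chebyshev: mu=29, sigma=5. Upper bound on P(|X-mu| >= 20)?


k = 20/5 = 4
Chebyshev: P(|X-mu| >= k*sigma) <= 1/k^2 = 1/4^2 = 1/16

1/16


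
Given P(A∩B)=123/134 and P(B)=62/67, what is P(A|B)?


P(A|B) = P(A∩B)/P(B) = (123/134)/(124/134) = 123/124

123/124


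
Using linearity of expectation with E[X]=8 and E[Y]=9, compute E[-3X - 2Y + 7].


E[-3X - 2Y + 7] = -3*E[X] - 2*E[Y] + 7
= (-3)*(8) + (-2)*(9) + (7)
= -24 - 18 + 7 = -35

-35


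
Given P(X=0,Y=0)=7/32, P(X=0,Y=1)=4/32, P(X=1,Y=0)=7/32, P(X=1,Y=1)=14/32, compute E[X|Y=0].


P(Y=0) = 14/32
E[X|Y=0] = (0*7 + 1*7)/14 = 7/14 = 1/2

1/2


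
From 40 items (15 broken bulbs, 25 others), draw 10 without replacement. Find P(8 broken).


P(X=8) = C(15,8)*C(25,2) / C(40,10)
= 6435*300 / 847660528
= 1930500/847660528 = 3375/1481924

3375/1481924


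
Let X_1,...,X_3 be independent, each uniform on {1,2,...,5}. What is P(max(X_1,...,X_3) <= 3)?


P(max <= 3) = P(all X_i <= 3) = (P(X_1 <= 3))^3
= (3/5)^3 = 27/125

27/125


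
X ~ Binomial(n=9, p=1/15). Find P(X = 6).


P(X=6) = C(9,6) * p^6 * (1-p)^3
= 84 * 1/11390625 * 2744/3375
= 76832/12814453125

76832/12814453125


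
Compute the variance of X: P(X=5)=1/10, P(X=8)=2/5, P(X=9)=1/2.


E[X] = 41/5, E[X^2] = 343/5
Var(X) = E[X^2] - (E[X])^2 = 343/5 - (41/5)^2 = 34/25

34/25


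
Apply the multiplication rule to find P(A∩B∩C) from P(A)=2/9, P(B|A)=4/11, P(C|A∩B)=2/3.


P(A∩B∩C) = P(A) * P(B|A) * P(C|A∩B)
= 2/9 * 4/11 * 2/3
= 8/99 * 2/3 = 16/297

16/297


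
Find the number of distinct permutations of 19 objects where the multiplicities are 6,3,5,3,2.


19! = 121645100408832000
Denominator: 6!=720 * 3!=6 * 5!=120 * 3!=6 * 2!=2
Coefficient = 121645100408832000 / 6220800 = 19554575040

19554575040


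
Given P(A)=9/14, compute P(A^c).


P(A') = 1 - P(A) = 1 - 9/14 = 5/14

5/14


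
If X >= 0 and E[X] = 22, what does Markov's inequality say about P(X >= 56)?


Markov: P(X >= a) <= E[X]/a
P(X >= 56) <= 22/56 = 11/28

11/28


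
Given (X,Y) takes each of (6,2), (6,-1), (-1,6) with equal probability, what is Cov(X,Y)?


E[X]=11/3, E[Y]=7/3, E[XY]=0
Cov(X,Y) = E[XY] - E[X]E[Y] = 0 - 11/3*7/3 = -77/9

-77/9


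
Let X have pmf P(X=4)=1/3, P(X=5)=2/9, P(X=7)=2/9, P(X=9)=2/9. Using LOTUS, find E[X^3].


E[X^3] = sum(g(x)*P(x))
= 64*1/3 + 125*2/9 + 343*2/9 + 729*2/9
= 862/3

862/3


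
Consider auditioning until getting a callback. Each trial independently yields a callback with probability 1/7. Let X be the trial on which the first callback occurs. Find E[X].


For geometric (trials until first success), E[X] = 1/p = 1/(1/7) = 7

7


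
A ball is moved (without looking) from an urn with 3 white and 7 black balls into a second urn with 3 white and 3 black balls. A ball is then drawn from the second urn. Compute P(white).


P(transfer white) = 3/10; P(transfer black) = 7/10
If white transferred: Urn II has 4 white of 7, so P(white|white moved) = 4/7
If black transferred: Urn II has 3 white of 7, so P(white|black moved) = 3/7
By total probability: P(white) = 3/10*4/7 + 7/10*3/7 = 33/70

33/70


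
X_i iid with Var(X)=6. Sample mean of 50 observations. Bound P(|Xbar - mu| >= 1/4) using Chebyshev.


Var(Xbar) = Var(X)/n = 6/50
Chebyshev: P(|Xbar-mu| >= 1/4) <= Var(Xbar)/(1/4)^2 = (3/25)/(1/16) = 48/25
Bound exceeds 1, so trivial bound: 1

1


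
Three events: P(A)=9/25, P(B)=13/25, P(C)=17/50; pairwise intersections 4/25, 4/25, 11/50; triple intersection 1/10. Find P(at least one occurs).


P(A∪B∪C) = P(A)+P(B)+P(C) - P(AB)-P(AC)-P(BC) + P(ABC)
= 9/25+13/25+17/50 - 4/25-4/25-11/50 + 1/10
= 39/50

39/50


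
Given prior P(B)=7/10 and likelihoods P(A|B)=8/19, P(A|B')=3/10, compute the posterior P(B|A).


P(A) = P(A|B)P(B) + P(A|B')P(B') = 8/19*7/10 + 3/10*3/10 = 731/1900
P(B|A) = P(A|B)P(B)/P(A) = (28/95)/(731/1900) = 560/731

560/731


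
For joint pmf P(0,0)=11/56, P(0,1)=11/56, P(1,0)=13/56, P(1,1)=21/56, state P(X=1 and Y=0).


Read from table: P(X=1, Y=0) = 13/56

13/56


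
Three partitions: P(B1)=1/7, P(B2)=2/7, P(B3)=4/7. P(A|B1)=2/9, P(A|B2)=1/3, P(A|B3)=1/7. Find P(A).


P(A) = P(A|B1)P(B1) + P(A|B2)P(B2) + P(A|B3)P(B3)
= 2/9*1/7 + 1/3*2/7 + 1/7*4/7
= 2/63 + 2/21 + 4/49 = 92/441

92/441


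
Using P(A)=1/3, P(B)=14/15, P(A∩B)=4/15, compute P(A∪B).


P(A∪B) = P(A) + P(B) - P(A∩B)
= 1/3 + 14/15 - 4/15 = 1

1


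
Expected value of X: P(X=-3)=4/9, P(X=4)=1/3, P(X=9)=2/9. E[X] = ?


E[X] = sum(x * P(x))
= -3*4/9 + 4*1/3 + 9*2/9
= 2

2


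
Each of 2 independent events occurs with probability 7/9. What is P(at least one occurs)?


P(at least one) = 1 - P(none)
P(none) = (1 - 7/9)^2 = (2/9)^2 = 4/81
P(at least one) = 1 - 4/81 = 77/81

77/81


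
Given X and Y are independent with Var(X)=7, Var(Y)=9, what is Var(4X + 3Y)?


Independence => Cov(X,Y)=0
Var(4X + 3Y) = 4^2*Var(X) + 3^2*Var(Y)
= 16*7 + 9*9 = 193

193


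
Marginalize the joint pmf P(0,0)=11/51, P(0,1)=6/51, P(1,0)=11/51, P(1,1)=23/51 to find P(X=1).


P(X=1) = P(1,0)+P(1,1) = 11/51 + 23/51 = 34/51 = 2/3

2/3


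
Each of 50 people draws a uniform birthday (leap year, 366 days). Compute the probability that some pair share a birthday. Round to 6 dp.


P(all different) = prod((366-i)/366 for i=0..49) = 0.029927
P(at least one match) = 1 - 0.029927 = 0.970073

0.970073


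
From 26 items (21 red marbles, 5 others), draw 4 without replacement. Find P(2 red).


P(X=2) = C(21,2)*C(5,2) / C(26,4)
= 210*10 / 14950
= 2100/14950 = 42/299

42/299


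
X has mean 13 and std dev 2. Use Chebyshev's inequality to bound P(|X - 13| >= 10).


k = 10/2 = 5
Chebyshev: P(|X-mu| >= k*sigma) <= 1/k^2 = 1/5^2 = 1/25

1/25


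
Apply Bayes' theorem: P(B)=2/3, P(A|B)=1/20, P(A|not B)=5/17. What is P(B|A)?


P(A) = P(A|B)P(B) + P(A|B')P(B') = 1/20*2/3 + 5/17*1/3 = 67/510
P(B|A) = P(A|B)P(B)/P(A) = (1/30)/(67/510) = 17/67

17/67


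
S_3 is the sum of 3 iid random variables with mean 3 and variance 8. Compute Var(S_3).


By independence, Var(S_n) = n*Var(X_1) = 3*8 = 24

24


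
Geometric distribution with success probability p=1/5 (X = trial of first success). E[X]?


For geometric (trials until first success), E[X] = 1/p = 1/(1/5) = 5

5


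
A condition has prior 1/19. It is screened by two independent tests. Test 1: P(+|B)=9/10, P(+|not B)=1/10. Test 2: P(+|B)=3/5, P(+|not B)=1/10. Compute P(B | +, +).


After test 1: P(+) = 9/10*1/19 + 1/10*18/19 = 27/190
P(B|+) = (9/190)/(27/190) = 1/3
After test 2 (use post1 as new prior): P(+) = 3/5*1/3 + 1/10*2/3 = 4/15
P(B|+,+) = (1/5)/(4/15) = 3/4

3/4


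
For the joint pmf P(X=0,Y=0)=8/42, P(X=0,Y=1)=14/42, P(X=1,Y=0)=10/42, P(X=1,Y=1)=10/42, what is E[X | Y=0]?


P(Y=0) = 18/42
E[X|Y=0] = (0*8 + 1*10)/18 = 10/18 = 5/9

5/9


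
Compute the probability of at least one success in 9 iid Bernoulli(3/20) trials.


P(at least one) = 1 - P(none)
P(none) = (1 - 3/20)^9 = (17/20)^9 = 118587876497/512000000000
P(at least one) = 1 - 118587876497/512000000000 = 393412123503/512000000000

393412123503/512000000000


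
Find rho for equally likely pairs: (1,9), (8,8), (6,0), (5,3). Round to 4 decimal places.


Cov(X,Y) = -3.0000, Var(X) = 6.5000, Var(Y) = 13.5000
rho = Cov/(sqrt(VarX)*sqrt(VarY)) = -0.3203

-0.3203


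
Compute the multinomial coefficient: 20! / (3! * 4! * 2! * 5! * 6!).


20! = 2432902008176640000
Denominator: 3!=6 * 4!=24 * 2!=2 * 5!=120 * 6!=720
Coefficient = 2432902008176640000 / 24883200 = 97772875200

97772875200


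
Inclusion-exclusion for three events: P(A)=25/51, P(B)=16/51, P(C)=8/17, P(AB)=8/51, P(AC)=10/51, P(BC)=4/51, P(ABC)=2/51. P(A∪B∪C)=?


P(A∪B∪C) = P(A)+P(B)+P(C) - P(AB)-P(AC)-P(BC) + P(ABC)
= 25/51+16/51+8/17 - 8/51-10/51-4/51 + 2/51
= 15/17

15/17


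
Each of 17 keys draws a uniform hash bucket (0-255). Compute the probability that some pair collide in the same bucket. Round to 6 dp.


P(all different) = prod((256-i)/256 for i=0..16) = 0.580976
P(at least one match) = 1 - 0.580976 = 0.419024

0.419024


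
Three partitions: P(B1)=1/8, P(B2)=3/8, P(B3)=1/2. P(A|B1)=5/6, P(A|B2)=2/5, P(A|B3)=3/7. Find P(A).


P(A) = P(A|B1)P(B1) + P(A|B2)P(B2) + P(A|B3)P(B3)
= 5/6*1/8 + 2/5*3/8 + 3/7*1/2
= 5/48 + 3/20 + 3/14 = 787/1680

787/1680


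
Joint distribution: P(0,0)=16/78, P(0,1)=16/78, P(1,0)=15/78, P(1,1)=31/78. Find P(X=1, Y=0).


Read from table: P(X=1, Y=0) = 15/78 = 5/26

5/26


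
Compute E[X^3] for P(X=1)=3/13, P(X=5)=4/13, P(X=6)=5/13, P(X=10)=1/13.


E[X^3] = sum(g(x)*P(x))
= 1*3/13 + 125*4/13 + 216*5/13 + 1000*1/13
= 2583/13

2583/13


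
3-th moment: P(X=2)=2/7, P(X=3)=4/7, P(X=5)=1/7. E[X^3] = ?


E[X^3] = sum(x^3 * P(x))
= 8*2/7 + 27*4/7 + 125*1/7
= 249/7

249/7


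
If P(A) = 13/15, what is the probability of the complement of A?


P(A') = 1 - P(A) = 1 - 13/15 = 2/15

2/15


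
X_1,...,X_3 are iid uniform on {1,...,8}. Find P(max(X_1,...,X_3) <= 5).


P(max <= 5) = P(all X_i <= 5) = (P(X_1 <= 5))^3
= (5/8)^3 = 125/512

125/512


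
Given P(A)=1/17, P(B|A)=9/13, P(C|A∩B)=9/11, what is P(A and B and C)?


P(A∩B∩C) = P(A) * P(B|A) * P(C|A∩B)
= 1/17 * 9/13 * 9/11
= 9/221 * 9/11 = 81/2431

81/2431


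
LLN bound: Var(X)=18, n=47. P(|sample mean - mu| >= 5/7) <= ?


Var(Xbar) = Var(X)/n = 18/47
Chebyshev: P(|Xbar-mu| >= 5/7) <= Var(Xbar)/(5/7)^2 = (18/47)/(25/49) = 882/1175

882/1175


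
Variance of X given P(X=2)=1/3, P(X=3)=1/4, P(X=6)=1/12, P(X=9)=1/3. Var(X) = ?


E[X] = 59/12, E[X^2] = 403/12
Var(X) = E[X^2] - (E[X])^2 = 403/12 - (59/12)^2 = 1355/144

1355/144


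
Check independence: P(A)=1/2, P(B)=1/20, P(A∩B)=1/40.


P(A)*P(B) = 1/2*1/20 = 1/40
P(A∩B) = 1/40, which equals P(A)P(B), so independent

Yes, A and B are independent


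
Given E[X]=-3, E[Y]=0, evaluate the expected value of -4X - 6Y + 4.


E[-4X - 6Y + 4] = -4*E[X] - 6*E[Y] + 4
= (-4)*(-3) + (-6)*(0) + (4)
= 12 + 0 + 4 = 16

16


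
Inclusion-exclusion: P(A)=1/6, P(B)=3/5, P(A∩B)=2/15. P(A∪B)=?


P(A∪B) = P(A) + P(B) - P(A∩B)
= 1/6 + 3/5 - 2/15 = 19/30

19/30


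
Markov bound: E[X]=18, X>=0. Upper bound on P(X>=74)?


Markov: P(X >= a) <= E[X]/a
P(X >= 74) <= 18/74 = 9/37

9/37


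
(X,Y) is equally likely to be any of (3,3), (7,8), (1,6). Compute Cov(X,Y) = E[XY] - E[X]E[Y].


E[X]=11/3, E[Y]=17/3, E[XY]=71/3
Cov(X,Y) = E[XY] - E[X]E[Y] = 71/3 - 11/3*17/3 = 26/9

26/9


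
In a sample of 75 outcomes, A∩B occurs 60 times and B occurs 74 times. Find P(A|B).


P(A|B) = P(A∩B)/P(B) = (60/75)/(74/75) = 60/74 = 30/37

30/37


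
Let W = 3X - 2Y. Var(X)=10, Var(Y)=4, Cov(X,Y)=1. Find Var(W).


Var(3X - 2Y) = 3^2*Var(X) + (-2)^2*Var(Y) + 2*3*(-2)*Cov(X,Y)
= 9*10 + 4*4 - 12*1
= 90 + 16 - 12 = 94

94


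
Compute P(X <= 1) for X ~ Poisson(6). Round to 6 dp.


P(X<=1) = e^(-6)*6^0/0! + e^(-6)*6^1/1!
≈ 0.0024787522 + 0.0148725131
= 0.0173512653
≈ 0.017351

0.017351


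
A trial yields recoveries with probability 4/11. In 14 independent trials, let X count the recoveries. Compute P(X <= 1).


P(X<=1) = P(X=0) + P(X=1)
= 678223072849/379749833583241 + 5425784582792/379749833583241
= 6104007655641/379749833583241

6104007655641/379749833583241


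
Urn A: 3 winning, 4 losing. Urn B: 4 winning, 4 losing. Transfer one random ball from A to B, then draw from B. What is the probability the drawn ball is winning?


P(transfer winning) = 3/7; P(transfer losing) = 4/7
If winning transferred: Urn II has 5 winning of 9, so P(winning|winning moved) = 5/9
If losing transferred: Urn II has 4 winning of 9, so P(winning|losing moved) = 4/9
By total probability: P(winning) = 3/7*5/9 + 4/7*4/9 = 31/63

31/63


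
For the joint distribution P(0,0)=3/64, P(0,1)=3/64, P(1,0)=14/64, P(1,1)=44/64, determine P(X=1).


P(X=1) = P(1,0)+P(1,1) = 14/64 + 44/64 = 58/64 = 29/32

29/32


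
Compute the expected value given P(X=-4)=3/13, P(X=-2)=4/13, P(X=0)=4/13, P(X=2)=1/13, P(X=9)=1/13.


E[X] = sum(x * P(x))
= -4*3/13 - 2*4/13 + 0*4/13 + 2*1/13 + 9*1/13
= -9/13

-9/13


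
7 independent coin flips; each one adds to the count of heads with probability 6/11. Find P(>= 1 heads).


P(at least one) = 1 - P(none)
P(none) = (1 - 6/11)^7 = (5/11)^7 = 78125/19487171
P(at least one) = 1 - 78125/19487171 = 19409046/19487171

19409046/19487171


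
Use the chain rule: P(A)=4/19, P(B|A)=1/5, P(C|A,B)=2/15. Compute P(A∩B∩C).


P(A∩B∩C) = P(A) * P(B|A) * P(C|A∩B)
= 4/19 * 1/5 * 2/15
= 4/95 * 2/15 = 8/1425

8/1425


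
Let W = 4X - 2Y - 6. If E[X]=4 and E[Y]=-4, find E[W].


E[4X - 2Y - 6] = 4*E[X] - 2*E[Y] - 6
= (4)*(4) + (-2)*(-4) + (-6)
= 16 + 8 - 6 = 18

18


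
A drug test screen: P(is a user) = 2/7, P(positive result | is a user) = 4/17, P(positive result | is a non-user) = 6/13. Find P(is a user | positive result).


P(A) = P(A|B)P(B) + P(A|B')P(B') = 4/17*2/7 + 6/13*5/7 = 614/1547
P(B|A) = P(A|B)P(B)/P(A) = (8/119)/(614/1547) = 52/307

52/307


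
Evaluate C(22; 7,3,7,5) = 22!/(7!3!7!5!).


22! = 1124000727777607680000
Denominator: 7!=5040 * 3!=6 * 7!=5040 * 5!=120
Coefficient = 1124000727777607680000 / 18289152000 = 61457235840

61457235840


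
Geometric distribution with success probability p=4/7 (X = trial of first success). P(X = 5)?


P(X=5) = (1-p)^4 * p = (3/7)^4 * 4/7
= 81/2401 * 4/7 = 324/16807

324/16807


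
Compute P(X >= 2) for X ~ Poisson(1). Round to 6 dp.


P(X>=2) = 1 - P(X<=1) = 1 - (e^(-1)*1^0/0! + e^(-1)*1^1/1!)
≈ 1 - (0.3678794412 + 0.3678794412)
= 1 - 0.7357588824 = 0.2642411176
≈ 0.264241

0.264241


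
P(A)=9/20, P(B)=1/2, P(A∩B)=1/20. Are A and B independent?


P(A)*P(B) = 9/20*1/2 = 9/40
P(A∩B) = 1/20 != 9/40, so not independent

No, A and B are not independent


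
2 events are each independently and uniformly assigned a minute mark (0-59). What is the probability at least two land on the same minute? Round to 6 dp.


P(all different) = prod((60-i)/60 for i=0..1) = 0.983333
P(at least one match) = 1 - 0.983333 = 0.016667

0.016667


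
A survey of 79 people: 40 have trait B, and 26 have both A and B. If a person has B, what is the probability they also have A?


P(A|B) = P(A∩B)/P(B) = (26/79)/(40/79) = 26/40 = 13/20

13/20


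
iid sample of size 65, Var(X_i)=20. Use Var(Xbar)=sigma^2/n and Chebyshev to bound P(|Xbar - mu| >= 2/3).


Var(Xbar) = Var(X)/n = 20/65
Chebyshev: P(|Xbar-mu| >= 2/3) <= Var(Xbar)/(2/3)^2 = (4/13)/(4/9) = 9/13

9/13


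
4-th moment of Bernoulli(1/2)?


For Bernoulli: X in {0,1}
E[X^4] = 0^4*(1-1/2) + 1^4*1/2 = 1/2

1/2


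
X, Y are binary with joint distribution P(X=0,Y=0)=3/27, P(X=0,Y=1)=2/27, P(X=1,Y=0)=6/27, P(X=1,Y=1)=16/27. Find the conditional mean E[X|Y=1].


P(Y=1) = 18/27
E[X|Y=1] = (0*2 + 1*16)/18 = 16/18 = 8/9

8/9


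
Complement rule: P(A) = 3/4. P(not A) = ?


P(A') = 1 - P(A) = 1 - 3/4 = 1/4

1/4


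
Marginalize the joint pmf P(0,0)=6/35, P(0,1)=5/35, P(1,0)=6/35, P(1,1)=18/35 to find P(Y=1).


P(Y=1) = P(0,1)+P(1,1) = 5/35 + 18/35 = 23/35

23/35


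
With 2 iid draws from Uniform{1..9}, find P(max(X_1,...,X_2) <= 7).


P(max <= 7) = P(all X_i <= 7) = (P(X_1 <= 7))^2
= (7/9)^2 = 49/81

49/81


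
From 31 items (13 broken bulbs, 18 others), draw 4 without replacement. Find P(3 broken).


P(X=3) = C(13,3)*C(18,1) / C(31,4)
= 286*18 / 31465
= 5148/31465

5148/31465


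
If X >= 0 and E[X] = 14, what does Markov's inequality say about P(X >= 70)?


Markov: P(X >= a) <= E[X]/a
P(X >= 70) <= 14/70 = 1/5

1/5


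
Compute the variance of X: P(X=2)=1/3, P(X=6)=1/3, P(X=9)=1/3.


E[X] = 17/3, E[X^2] = 121/3
Var(X) = E[X^2] - (E[X])^2 = 121/3 - (17/3)^2 = 74/9

74/9


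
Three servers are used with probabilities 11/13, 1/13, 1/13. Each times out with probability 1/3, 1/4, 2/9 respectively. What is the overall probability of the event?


P(A) = P(A|B1)P(B1) + P(A|B2)P(B2) + P(A|B3)P(B3)
= 1/3*11/13 + 1/4*1/13 + 2/9*1/13
= 11/39 + 1/52 + 2/117 = 149/468

149/468


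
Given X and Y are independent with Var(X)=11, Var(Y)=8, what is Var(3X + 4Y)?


Independence => Cov(X,Y)=0
Var(3X + 4Y) = 3^2*Var(X) + 4^2*Var(Y)
= 9*11 + 16*8 = 227

227


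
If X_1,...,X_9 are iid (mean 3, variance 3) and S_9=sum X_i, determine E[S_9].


E[S_n] = n*E[X_1] = 9*3 = 27

27


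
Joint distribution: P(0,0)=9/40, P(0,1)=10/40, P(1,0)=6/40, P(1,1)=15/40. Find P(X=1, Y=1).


Read from table: P(X=1, Y=1) = 15/40 = 3/8

3/8


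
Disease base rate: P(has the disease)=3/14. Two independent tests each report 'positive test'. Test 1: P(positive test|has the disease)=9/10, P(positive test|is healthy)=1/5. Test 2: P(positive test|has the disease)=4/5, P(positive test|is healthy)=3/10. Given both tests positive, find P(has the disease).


After test 1: P(+) = 9/10*3/14 + 1/5*11/14 = 7/20
P(B|+) = (27/140)/(7/20) = 27/49
After test 2 (use post1 as new prior): P(+) = 4/5*27/49 + 3/10*22/49 = 141/245
P(B|+,+) = (108/245)/(141/245) = 36/47

36/47


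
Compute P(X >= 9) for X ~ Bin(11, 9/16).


P(X>=9) = P(X=9) + P(X=10) + P(X=11)
= 1044098217855/17592186044416 + 268482398877/17592186044416 + 31381059609/17592186044416
= 1343961676341/17592186044416

1343961676341/17592186044416


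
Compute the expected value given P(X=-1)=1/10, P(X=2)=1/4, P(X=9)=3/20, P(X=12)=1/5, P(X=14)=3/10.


E[X] = sum(x * P(x))
= -1*1/10 + 2*1/4 + 9*3/20 + 12*1/5 + 14*3/10
= 167/20

167/20


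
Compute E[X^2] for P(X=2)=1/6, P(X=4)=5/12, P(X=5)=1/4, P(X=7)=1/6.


E[X^2] = sum(g(x)*P(x))
= 4*1/6 + 16*5/12 + 25*1/4 + 49*1/6
= 87/4

87/4


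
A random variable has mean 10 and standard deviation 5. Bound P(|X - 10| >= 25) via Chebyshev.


k = 25/5 = 5
Chebyshev: P(|X-mu| >= k*sigma) <= 1/k^2 = 1/5^2 = 1/25

1/25


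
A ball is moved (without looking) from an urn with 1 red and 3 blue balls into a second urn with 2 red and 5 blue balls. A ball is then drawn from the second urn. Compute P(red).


P(transfer red) = 1/4; P(transfer blue) = 3/4
If red transferred: Urn II has 3 red of 8, so P(red|red moved) = 3/8
If blue transferred: Urn II has 2 red of 8, so P(red|blue moved) = 1/4
By total probability: P(red) = 1/4*3/8 + 3/4*1/4 = 9/32

9/32


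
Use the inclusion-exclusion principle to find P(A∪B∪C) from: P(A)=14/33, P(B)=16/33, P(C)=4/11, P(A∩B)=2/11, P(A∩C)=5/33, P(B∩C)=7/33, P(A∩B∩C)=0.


P(A∪B∪C) = P(A)+P(B)+P(C) - P(AB)-P(AC)-P(BC) + P(ABC)
= 14/33+16/33+4/11 - 2/11-5/33-7/33 + 0
= 8/11

8/11


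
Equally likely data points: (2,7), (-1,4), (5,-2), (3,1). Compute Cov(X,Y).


E[X]=9/4, E[Y]=5/2, E[XY]=3/4
Cov(X,Y) = E[XY] - E[X]E[Y] = 3/4 - 9/4*5/2 = -39/8

-39/8


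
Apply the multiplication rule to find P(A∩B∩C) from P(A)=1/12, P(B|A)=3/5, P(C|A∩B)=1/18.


P(A∩B∩C) = P(A) * P(B|A) * P(C|A∩B)
= 1/12 * 3/5 * 1/18
= 1/20 * 1/18 = 1/360

1/360


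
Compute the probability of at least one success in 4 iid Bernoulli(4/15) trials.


P(at least one) = 1 - P(none)
P(none) = (1 - 4/15)^4 = (11/15)^4 = 14641/50625
P(at least one) = 1 - 14641/50625 = 35984/50625

35984/50625


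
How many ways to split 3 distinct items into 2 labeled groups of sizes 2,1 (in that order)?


3! = 6
Denominator: 2!=2 * 1!=1
Coefficient = 6 / 2 = 3

3


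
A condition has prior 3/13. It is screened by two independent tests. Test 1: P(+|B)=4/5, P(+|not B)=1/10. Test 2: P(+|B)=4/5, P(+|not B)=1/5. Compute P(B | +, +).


After test 1: P(+) = 4/5*3/13 + 1/10*10/13 = 17/65
P(B|+) = (12/65)/(17/65) = 12/17
After test 2 (use post1 as new prior): P(+) = 4/5*12/17 + 1/5*5/17 = 53/85
P(B|+,+) = (48/85)/(53/85) = 48/53

48/53


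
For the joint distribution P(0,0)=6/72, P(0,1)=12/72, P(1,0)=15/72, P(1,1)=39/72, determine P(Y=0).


P(Y=0) = P(0,0)+P(1,0) = 6/72 + 15/72 = 21/72 = 7/24

7/24


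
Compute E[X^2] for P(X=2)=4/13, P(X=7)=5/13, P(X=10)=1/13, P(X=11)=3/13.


E[X^2] = sum(g(x)*P(x))
= 4*4/13 + 49*5/13 + 100*1/13 + 121*3/13
= 724/13

724/13


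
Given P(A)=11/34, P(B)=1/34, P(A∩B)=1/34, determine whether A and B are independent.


P(A)*P(B) = 11/34*1/34 = 11/1156
P(A∩B) = 1/34 != 11/1156, so not independent

No, A and B are not independent


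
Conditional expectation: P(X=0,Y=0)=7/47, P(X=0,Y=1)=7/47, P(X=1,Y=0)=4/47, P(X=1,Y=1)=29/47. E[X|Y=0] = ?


P(Y=0) = 11/47
E[X|Y=0] = (0*7 + 1*4)/11 = 4/11

4/11
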